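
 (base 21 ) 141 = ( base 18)1B4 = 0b1000001110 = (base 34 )FG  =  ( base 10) 526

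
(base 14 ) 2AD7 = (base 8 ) 16725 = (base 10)7637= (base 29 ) 92a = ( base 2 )1110111010101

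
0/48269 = 0 = 0.00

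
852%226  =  174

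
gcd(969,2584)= 323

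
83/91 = 83/91 = 0.91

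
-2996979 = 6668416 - 9665395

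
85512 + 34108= 119620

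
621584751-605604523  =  15980228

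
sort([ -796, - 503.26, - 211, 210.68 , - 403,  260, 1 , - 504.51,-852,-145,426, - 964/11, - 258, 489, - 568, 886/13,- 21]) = [-852,  -  796, - 568,  -  504.51, - 503.26, - 403, - 258, - 211, - 145, - 964/11,-21,  1, 886/13, 210.68, 260,426,  489]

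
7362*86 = 633132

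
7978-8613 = -635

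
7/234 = 7/234 = 0.03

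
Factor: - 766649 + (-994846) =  - 3^1 * 5^1*43^1 * 2731^1=- 1761495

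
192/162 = 1 + 5/27 = 1.19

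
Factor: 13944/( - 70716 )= - 2^1 * 7^1*71^( - 1 ) = -14/71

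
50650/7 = 50650/7 = 7235.71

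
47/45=47/45=1.04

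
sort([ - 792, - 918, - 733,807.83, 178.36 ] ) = [ - 918 , - 792, - 733,178.36,807.83]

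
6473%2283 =1907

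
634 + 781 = 1415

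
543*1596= 866628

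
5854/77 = 76 + 2/77 = 76.03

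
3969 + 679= 4648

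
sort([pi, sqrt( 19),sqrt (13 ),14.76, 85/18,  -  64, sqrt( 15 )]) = [ - 64, pi, sqrt( 13), sqrt( 15),sqrt( 19 ),85/18, 14.76 ]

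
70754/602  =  117 + 160/301 = 117.53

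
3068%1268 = 532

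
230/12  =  19 + 1/6  =  19.17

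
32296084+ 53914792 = 86210876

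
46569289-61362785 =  - 14793496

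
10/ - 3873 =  - 10/3873 = - 0.00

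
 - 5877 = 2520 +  - 8397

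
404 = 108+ 296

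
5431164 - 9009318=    - 3578154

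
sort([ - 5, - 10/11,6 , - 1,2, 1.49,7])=[ - 5 , - 1,-10/11 , 1.49, 2, 6, 7 ]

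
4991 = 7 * 713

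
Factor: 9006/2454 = 1501/409 = 19^1*79^1*409^( - 1) 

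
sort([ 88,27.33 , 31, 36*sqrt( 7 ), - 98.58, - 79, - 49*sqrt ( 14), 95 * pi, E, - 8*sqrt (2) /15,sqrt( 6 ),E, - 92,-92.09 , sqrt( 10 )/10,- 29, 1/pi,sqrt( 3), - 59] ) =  [ - 49*sqrt( 14), - 98.58, - 92.09, - 92, - 79,- 59,  -  29, - 8*sqrt ( 2)/15,sqrt(10 )/10, 1/pi , sqrt ( 3),sqrt( 6),E, E,27.33,31 , 88,36*sqrt(7 ),95*pi ] 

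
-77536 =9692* ( - 8)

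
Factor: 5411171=5411171^1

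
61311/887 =61311/887 = 69.12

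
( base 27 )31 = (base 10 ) 82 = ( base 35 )2c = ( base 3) 10001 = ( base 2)1010010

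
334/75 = 4 + 34/75= 4.45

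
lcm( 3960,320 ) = 31680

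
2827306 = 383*7382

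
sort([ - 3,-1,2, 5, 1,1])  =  [ - 3 , - 1,1, 1,2,5]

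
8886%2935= 81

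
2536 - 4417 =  - 1881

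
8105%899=14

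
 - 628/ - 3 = 209 + 1/3 = 209.33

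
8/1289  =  8/1289 = 0.01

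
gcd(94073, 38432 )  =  1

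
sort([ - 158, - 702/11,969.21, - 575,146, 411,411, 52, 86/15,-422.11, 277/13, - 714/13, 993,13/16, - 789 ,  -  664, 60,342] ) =[ - 789,-664, - 575, - 422.11, - 158, - 702/11, - 714/13, 13/16,86/15, 277/13, 52,60 , 146,342, 411, 411, 969.21,993] 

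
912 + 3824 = 4736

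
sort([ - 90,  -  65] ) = [ - 90, - 65] 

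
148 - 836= - 688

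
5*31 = 155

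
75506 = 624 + 74882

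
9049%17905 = 9049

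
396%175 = 46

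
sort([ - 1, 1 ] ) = [-1, 1] 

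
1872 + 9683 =11555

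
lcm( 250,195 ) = 9750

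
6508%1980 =568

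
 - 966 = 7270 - 8236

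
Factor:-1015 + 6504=11^1*499^1 =5489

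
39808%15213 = 9382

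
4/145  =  4/145 = 0.03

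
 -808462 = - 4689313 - -3880851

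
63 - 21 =42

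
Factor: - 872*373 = -2^3 * 109^1* 373^1 = - 325256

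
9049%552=217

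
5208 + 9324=14532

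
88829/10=8882+9/10 =8882.90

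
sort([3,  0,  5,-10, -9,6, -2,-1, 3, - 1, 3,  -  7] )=[ - 10, - 9, - 7, - 2, - 1, - 1 , 0, 3, 3,3,5 , 6]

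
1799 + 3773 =5572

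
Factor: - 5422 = - 2^1*2711^1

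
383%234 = 149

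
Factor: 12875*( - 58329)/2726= - 2^( - 1)*3^2 * 5^3 * 29^ ( - 1)* 47^ (-1 )  *  103^1*  6481^1 = - 750985875/2726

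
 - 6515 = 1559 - 8074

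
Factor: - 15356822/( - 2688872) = 7678411/1344436 =2^(-2 )*13^1 * 336109^(  -  1 )*590647^1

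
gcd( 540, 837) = 27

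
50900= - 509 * ( - 100)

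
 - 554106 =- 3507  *158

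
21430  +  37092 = 58522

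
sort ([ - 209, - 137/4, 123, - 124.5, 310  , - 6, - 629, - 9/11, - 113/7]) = [ - 629, - 209, - 124.5, - 137/4 , - 113/7, - 6, - 9/11,123, 310] 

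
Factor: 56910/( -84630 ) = -271/403 = - 13^( - 1 )*31^( - 1 )*271^1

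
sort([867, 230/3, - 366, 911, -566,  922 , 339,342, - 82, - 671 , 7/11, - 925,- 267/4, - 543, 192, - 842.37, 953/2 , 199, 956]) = [ - 925,- 842.37,-671, - 566  , - 543, - 366, - 82,-267/4 , 7/11, 230/3, 192, 199,339, 342, 953/2, 867,911, 922, 956]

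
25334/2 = 12667 = 12667.00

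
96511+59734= 156245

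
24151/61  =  395 + 56/61= 395.92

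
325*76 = 24700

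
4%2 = 0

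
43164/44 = 981 =981.00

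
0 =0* 806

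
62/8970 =31/4485 =0.01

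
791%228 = 107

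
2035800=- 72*( - 28275)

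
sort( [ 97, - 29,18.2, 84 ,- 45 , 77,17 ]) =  [ - 45 , -29,17,18.2,77,84, 97]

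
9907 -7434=2473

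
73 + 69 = 142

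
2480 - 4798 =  - 2318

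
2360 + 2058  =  4418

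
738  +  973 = 1711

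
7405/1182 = 7405/1182  =  6.26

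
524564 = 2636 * 199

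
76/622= 38/311=   0.12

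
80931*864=69924384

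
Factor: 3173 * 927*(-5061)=-14886278631=- 3^3*7^1*19^1*103^1*167^1 * 241^1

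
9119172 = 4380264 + 4738908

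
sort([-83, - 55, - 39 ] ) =[  -  83, - 55,  -  39]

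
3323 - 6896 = -3573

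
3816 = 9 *424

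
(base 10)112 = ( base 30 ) 3M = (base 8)160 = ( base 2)1110000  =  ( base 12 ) 94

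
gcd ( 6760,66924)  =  676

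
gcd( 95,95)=95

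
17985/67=17985/67 = 268.43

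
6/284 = 3/142=0.02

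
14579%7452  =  7127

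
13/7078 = 13/7078 = 0.00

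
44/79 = 44/79 = 0.56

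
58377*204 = 11908908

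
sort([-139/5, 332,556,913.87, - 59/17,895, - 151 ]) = [ - 151, - 139/5, - 59/17, 332,  556  ,  895,913.87 ] 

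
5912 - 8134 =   -  2222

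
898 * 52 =46696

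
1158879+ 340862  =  1499741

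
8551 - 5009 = 3542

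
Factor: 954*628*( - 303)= - 2^3*3^3*53^1*101^1 * 157^1 =- 181530936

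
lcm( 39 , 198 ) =2574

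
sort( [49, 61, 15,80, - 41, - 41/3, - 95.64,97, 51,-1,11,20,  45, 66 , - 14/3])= [ - 95.64,-41, - 41/3,-14/3, - 1,11, 15, 20,45,49, 51,61, 66, 80,97 ]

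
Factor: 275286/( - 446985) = - 194/315 = - 2^1*3^(-2 ) * 5^(  -  1 ) * 7^( - 1)*97^1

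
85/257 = 85/257 =0.33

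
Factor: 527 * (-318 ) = - 167586 = - 2^1*3^1*17^1 * 31^1*53^1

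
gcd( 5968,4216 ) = 8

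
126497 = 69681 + 56816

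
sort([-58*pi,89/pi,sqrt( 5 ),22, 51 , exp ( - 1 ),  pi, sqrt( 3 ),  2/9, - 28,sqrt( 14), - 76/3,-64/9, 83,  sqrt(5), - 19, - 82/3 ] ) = [  -  58*pi, - 28, - 82/3, - 76/3, - 19,-64/9, 2/9,exp( - 1),sqrt(3), sqrt(5), sqrt(5),pi , sqrt (14 ) , 22, 89/pi,51,  83] 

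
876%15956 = 876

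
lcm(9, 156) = 468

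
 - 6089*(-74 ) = 450586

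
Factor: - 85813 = - 7^1*13^1*23^1*41^1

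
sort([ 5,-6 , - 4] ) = [ - 6, -4,5] 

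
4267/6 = 711+1/6 = 711.17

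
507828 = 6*84638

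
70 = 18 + 52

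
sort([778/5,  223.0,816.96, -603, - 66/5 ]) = [ - 603,  -  66/5,778/5, 223.0,816.96 ]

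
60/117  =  20/39 = 0.51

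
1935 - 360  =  1575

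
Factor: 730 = 2^1*5^1*73^1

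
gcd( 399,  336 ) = 21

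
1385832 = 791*1752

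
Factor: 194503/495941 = 17^(-1)* 19^1*29^1 * 353^1*29173^( - 1 ) 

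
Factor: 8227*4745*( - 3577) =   -  139635760355 =-5^1*7^2*13^1*19^1*73^2*433^1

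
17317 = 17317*1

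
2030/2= 1015 = 1015.00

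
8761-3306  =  5455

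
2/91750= 1/45875  =  0.00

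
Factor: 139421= 107^1*1303^1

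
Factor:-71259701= - 71259701^1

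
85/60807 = 85/60807 = 0.00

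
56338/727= 56338/727 = 77.49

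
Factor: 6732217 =311^1*21647^1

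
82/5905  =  82/5905 = 0.01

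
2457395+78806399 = 81263794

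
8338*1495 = 12465310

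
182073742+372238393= 554312135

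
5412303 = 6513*831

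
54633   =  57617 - 2984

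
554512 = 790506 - 235994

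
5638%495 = 193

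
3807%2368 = 1439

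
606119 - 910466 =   -  304347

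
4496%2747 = 1749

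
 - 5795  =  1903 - 7698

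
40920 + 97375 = 138295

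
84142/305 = 275 + 267/305= 275.88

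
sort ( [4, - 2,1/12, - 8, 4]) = [ - 8, - 2, 1/12,4 , 4 ] 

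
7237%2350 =187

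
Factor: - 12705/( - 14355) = 77/87 = 3^( - 1)*7^1*11^1*29^ (  -  1 ) 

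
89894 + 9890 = 99784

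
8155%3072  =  2011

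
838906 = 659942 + 178964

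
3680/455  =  736/91  =  8.09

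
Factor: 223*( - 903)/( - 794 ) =2^( -1) * 3^1 * 7^1*43^1 * 223^1*397^( - 1 ) = 201369/794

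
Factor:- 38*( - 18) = 2^2*3^2*19^1= 684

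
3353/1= 3353 = 3353.00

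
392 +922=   1314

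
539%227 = 85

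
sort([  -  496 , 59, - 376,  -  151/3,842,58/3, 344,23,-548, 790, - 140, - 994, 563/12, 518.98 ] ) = [ - 994 ,  -  548, - 496 , - 376,-140, - 151/3 , 58/3, 23,563/12, 59,344, 518.98,790,842]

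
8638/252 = 34  +  5/18 = 34.28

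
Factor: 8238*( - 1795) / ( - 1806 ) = 2464535/301 = 5^1*7^( - 1)*43^( - 1)*359^1*1373^1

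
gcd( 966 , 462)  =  42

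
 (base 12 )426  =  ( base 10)606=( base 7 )1524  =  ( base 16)25e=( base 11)501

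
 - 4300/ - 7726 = 2150/3863 = 0.56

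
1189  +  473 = 1662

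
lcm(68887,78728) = 551096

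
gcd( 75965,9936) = 1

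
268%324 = 268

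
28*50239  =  1406692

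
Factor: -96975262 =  - 2^1* 673^1*72047^1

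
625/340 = 1 + 57/68 = 1.84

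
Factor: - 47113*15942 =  - 2^1 * 3^1 * 11^1*2657^1*  4283^1 = - 751075446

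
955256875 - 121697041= 833559834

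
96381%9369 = 2691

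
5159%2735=2424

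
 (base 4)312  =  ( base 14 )3C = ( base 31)1N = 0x36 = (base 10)54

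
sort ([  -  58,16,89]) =[ - 58,16, 89]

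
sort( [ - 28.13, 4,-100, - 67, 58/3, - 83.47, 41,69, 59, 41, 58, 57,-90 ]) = [ - 100, - 90, - 83.47, -67 , - 28.13, 4,  58/3 , 41, 41,57,  58,59,  69 ]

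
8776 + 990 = 9766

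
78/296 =39/148=0.26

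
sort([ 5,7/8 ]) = [7/8,5] 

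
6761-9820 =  - 3059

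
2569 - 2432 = 137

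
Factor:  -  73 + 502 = 3^1*11^1*13^1= 429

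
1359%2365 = 1359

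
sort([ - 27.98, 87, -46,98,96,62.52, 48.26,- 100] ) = [ - 100,- 46,-27.98, 48.26, 62.52, 87,96, 98]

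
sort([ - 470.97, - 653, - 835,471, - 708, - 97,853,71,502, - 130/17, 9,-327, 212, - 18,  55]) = [ - 835, - 708, - 653, - 470.97, - 327, - 97,  -  18, - 130/17 , 9, 55,71,212, 471,502,853 ] 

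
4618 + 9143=13761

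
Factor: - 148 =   -  2^2*  37^1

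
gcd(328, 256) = 8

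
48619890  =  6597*7370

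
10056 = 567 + 9489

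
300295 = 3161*95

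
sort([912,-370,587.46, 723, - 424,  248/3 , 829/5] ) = [- 424,- 370, 248/3,829/5 , 587.46,723, 912] 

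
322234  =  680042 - 357808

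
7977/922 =8+601/922 = 8.65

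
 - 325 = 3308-3633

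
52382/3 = 17460 +2/3 = 17460.67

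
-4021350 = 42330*( - 95)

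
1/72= 1/72 = 0.01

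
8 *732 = 5856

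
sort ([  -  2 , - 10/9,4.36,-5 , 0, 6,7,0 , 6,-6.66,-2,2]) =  [  -  6.66, - 5,-2, - 2, - 10/9,0, 0, 2, 4.36,6,6,7]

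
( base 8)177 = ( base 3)11201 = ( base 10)127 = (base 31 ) 43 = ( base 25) 52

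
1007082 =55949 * 18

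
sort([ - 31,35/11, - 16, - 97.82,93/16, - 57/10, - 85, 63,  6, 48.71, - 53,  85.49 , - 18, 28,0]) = [-97.82, - 85 , - 53, - 31, - 18,-16, - 57/10,0,35/11  ,  93/16,6, 28,  48.71,63, 85.49]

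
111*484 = 53724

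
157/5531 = 157/5531 = 0.03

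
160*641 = 102560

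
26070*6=156420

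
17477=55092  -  37615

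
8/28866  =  4/14433= 0.00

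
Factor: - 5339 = -19^1 * 281^1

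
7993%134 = 87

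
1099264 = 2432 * 452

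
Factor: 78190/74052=2^( - 1 )*3^ ( - 2)*5^1*7^1 * 11^ ( - 2 )  *17^( - 1 )*1117^1 =39095/37026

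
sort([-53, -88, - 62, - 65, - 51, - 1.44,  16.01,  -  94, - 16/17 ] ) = [ - 94 , - 88,- 65, - 62, - 53,-51, - 1.44, - 16/17,  16.01 ] 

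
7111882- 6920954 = 190928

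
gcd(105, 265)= 5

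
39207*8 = 313656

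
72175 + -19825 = 52350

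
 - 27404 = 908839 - 936243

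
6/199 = 6/199 = 0.03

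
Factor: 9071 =47^1*193^1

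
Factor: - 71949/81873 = -3^( - 1) * 11^ ( - 1) * 29^1 = -  29/33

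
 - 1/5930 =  - 1/5930 = - 0.00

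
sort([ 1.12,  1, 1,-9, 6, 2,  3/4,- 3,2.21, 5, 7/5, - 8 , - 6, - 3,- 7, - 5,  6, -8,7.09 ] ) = [ - 9 , - 8, - 8, - 7 , - 6, - 5, - 3, - 3 , 3/4, 1, 1,1.12, 7/5 , 2, 2.21, 5, 6 , 6, 7.09 ]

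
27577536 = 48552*568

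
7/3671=7/3671 = 0.00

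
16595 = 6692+9903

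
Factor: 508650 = 2^1*3^1*5^2*3391^1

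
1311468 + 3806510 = 5117978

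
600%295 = 10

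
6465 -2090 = 4375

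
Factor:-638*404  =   - 2^3*11^1 * 29^1 * 101^1 = - 257752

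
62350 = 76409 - 14059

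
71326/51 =71326/51 =1398.55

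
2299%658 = 325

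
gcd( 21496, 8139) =1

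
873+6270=7143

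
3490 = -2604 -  - 6094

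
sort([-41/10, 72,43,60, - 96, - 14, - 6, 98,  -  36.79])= [ - 96, - 36.79 ,- 14, - 6,  -  41/10,  43,60, 72, 98]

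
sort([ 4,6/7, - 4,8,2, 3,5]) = [- 4 , 6/7,2, 3,4,5,8]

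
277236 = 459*604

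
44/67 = 44/67= 0.66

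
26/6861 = 26/6861= 0.00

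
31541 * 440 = 13878040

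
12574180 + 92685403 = 105259583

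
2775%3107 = 2775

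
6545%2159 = 68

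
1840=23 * 80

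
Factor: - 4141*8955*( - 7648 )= 2^5  *  3^2*5^1*41^1*101^1*199^1*239^1 = 283608145440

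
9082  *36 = 326952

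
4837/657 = 4837/657 = 7.36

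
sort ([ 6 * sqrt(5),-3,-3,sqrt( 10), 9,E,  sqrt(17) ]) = [ - 3 ,-3,E,sqrt( 10) , sqrt (17 ), 9,  6*sqrt (5)] 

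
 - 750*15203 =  - 11402250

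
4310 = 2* 2155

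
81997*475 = 38948575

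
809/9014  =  809/9014= 0.09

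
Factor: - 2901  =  -3^1*967^1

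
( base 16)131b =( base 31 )52o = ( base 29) 5NJ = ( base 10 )4891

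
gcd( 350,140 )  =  70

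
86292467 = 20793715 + 65498752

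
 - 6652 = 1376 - 8028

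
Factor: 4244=2^2*1061^1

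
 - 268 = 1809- 2077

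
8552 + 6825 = 15377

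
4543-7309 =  - 2766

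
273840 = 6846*40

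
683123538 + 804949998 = 1488073536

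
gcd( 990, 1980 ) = 990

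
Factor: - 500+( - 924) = -1424 = - 2^4*89^1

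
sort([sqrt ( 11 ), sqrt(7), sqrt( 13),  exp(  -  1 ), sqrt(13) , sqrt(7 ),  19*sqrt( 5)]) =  [exp(  -  1),sqrt(7),sqrt(7 ),sqrt(11),sqrt(13),sqrt(13), 19 *sqrt(5)]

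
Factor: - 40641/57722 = - 69/98 = -2^( - 1) * 3^1 *7^(-2 )*23^1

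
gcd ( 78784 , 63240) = 8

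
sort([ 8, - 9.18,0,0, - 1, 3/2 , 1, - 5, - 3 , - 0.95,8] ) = [ - 9.18, - 5, - 3, - 1,  -  0.95, 0, 0, 1,  3/2,8,8]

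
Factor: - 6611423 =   -  7^2*13^1*97^1*107^1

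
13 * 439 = 5707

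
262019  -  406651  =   - 144632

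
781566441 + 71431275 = 852997716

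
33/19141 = 33/19141 = 0.00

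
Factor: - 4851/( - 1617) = 3^1=3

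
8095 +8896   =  16991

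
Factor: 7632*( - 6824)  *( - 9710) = 505704257280 = 2^8 * 3^2* 5^1* 53^1*853^1*971^1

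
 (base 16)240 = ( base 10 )576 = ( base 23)121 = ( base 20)18G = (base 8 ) 1100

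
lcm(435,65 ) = 5655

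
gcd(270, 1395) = 45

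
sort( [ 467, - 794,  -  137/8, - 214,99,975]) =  [ - 794, -214, -137/8,99,467,975 ]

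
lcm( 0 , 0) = 0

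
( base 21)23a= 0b1110111011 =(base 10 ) 955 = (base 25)1D5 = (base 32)TR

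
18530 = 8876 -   -  9654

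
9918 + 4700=14618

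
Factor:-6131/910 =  - 2^( -1)*5^( - 1 )*7^( - 1)*13^( - 1 )*6131^1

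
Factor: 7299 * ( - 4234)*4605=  - 142312763430  =  -  2^1*3^3*5^1 * 29^1 * 73^1*307^1*811^1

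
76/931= 4/49 = 0.08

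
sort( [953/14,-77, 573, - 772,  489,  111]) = [ - 772, - 77,953/14, 111,489,573 ]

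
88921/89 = 88921/89= 999.11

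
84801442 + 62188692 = 146990134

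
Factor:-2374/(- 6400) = 2^( - 7 )*5^(  -  2)  *1187^1= 1187/3200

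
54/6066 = 3/337 = 0.01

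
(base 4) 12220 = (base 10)424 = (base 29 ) ei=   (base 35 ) C4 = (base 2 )110101000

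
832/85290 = 416/42645 = 0.01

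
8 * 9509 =76072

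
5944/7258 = 2972/3629 = 0.82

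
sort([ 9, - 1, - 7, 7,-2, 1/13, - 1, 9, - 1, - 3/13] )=[ - 7, - 2, - 1, - 1 , - 1, - 3/13, 1/13,7,9, 9]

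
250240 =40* 6256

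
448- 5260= - 4812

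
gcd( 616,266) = 14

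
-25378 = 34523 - 59901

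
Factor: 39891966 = 2^1*3^1*6648661^1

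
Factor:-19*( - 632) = 12008 = 2^3*19^1*79^1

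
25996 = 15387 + 10609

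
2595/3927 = 865/1309 = 0.66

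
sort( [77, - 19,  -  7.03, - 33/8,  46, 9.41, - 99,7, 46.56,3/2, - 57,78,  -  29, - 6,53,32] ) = [ - 99, - 57, - 29, - 19,  -  7.03, -6, - 33/8, 3/2, 7, 9.41,32, 46,46.56, 53, 77,78 ] 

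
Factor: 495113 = 495113^1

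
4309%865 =849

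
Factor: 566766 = 2^1*3^2*23^1*37^2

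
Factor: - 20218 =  - 2^1 *11^1*919^1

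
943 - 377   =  566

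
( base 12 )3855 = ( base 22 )D4L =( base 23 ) C27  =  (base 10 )6401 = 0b1100100000001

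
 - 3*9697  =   - 29091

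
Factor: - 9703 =  -  31^1*313^1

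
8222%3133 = 1956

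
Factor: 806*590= 475540= 2^2*5^1*13^1*31^1*59^1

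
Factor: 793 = 13^1*61^1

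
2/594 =1/297 = 0.00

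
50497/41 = 1231 + 26/41 = 1231.63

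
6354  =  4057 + 2297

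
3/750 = 1/250 = 0.00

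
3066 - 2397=669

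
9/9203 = 9/9203 = 0.00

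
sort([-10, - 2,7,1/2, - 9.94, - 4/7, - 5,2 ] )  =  [ - 10, - 9.94, - 5, - 2, - 4/7, 1/2, 2,7] 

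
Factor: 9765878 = 2^1*4882939^1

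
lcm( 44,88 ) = 88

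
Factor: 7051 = 11^1*641^1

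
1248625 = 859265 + 389360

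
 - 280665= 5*( - 56133)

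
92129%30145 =1694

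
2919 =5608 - 2689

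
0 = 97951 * 0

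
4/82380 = 1/20595 = 0.00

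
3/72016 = 3/72016 = 0.00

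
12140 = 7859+4281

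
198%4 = 2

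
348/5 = 69 + 3/5 = 69.60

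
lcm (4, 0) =0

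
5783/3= 5783/3  =  1927.67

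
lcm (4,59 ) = 236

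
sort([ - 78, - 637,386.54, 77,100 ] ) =[ - 637, - 78, 77, 100,386.54 ] 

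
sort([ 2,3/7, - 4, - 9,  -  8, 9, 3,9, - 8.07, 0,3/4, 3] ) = [ - 9, -8.07, - 8, - 4,0, 3/7,3/4,2 , 3,3, 9 , 9 ]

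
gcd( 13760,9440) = 160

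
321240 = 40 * 8031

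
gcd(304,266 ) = 38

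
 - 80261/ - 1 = 80261/1 = 80261.00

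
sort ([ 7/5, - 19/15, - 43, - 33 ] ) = [-43,  -  33,  -  19/15 , 7/5 ] 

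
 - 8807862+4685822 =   -  4122040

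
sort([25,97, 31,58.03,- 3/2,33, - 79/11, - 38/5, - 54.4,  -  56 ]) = [ - 56, - 54.4, - 38/5, - 79/11, - 3/2 , 25,31,33,58.03, 97 ] 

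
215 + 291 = 506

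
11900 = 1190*10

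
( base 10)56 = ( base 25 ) 26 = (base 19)2i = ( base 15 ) 3b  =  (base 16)38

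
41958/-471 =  - 13986/157 = - 89.08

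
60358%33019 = 27339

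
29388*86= 2527368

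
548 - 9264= - 8716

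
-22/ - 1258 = 11/629 = 0.02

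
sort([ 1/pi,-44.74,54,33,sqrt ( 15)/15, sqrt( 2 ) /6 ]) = [ - 44.74,sqrt ( 2)/6, sqrt( 15)/15,1/pi, 33,54 ]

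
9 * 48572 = 437148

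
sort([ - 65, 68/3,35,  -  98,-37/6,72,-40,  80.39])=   [ -98, - 65, - 40  , - 37/6,68/3, 35,72, 80.39]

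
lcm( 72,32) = 288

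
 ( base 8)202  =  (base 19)6G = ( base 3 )11211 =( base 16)82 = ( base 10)130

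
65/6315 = 13/1263 = 0.01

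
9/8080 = 9/8080 = 0.00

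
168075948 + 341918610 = 509994558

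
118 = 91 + 27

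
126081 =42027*3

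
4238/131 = 4238/131 = 32.35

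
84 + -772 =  - 688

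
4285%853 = 20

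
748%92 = 12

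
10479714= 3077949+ 7401765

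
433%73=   68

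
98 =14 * 7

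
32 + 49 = 81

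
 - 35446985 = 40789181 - 76236166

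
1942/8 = 971/4 = 242.75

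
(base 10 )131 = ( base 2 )10000011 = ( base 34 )3t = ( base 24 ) 5b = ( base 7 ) 245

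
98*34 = 3332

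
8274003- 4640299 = 3633704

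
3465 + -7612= - 4147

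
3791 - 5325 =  - 1534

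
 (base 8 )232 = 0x9a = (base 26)5o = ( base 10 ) 154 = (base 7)310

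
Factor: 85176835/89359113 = 3^( - 1 )*  5^1 *53^(-1)*101^1*151^1*1117^1*562007^( - 1)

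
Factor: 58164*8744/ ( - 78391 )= - 2^5*3^1*37^1*131^1*277^( - 1)*283^( - 1 )*1093^1 = - 508586016/78391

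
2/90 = 1/45=0.02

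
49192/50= 24596/25 = 983.84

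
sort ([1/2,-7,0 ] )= [ - 7, 0,1/2] 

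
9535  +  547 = 10082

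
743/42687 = 743/42687 = 0.02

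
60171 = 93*647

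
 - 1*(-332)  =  332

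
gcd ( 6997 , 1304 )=1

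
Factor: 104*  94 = 2^4 * 13^1*47^1  =  9776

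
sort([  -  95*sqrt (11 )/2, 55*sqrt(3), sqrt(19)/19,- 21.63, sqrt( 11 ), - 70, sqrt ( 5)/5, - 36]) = [  -  95*sqrt(11 )/2, - 70, -36,  -  21.63,sqrt( 19)/19,sqrt( 5) /5,sqrt(11), 55*sqrt( 3) ] 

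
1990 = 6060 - 4070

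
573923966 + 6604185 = 580528151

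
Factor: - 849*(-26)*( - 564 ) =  - 12449736 = -2^3*3^2*13^1*47^1*283^1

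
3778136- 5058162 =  - 1280026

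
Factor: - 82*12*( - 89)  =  2^3*3^1*41^1*89^1  =  87576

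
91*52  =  4732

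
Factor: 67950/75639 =22650/25213 = 2^1*3^1*5^2 * 19^(-1)*151^1*1327^(-1)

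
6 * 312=1872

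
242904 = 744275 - 501371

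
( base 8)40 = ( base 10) 32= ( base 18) 1E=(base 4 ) 200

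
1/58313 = 1/58313=0.00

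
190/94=95/47 = 2.02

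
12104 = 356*34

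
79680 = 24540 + 55140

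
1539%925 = 614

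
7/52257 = 7/52257 = 0.00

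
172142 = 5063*34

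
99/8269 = 99/8269=0.01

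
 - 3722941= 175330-3898271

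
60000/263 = 60000/263= 228.14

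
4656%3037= 1619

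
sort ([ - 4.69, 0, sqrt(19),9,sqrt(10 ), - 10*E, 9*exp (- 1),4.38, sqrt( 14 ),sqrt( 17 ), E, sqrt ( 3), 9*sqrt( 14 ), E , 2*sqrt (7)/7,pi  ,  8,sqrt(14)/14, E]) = [- 10 * E, - 4.69,0, sqrt( 14)/14,2  *  sqrt ( 7)/7,sqrt( 3),E  ,  E, E, pi,sqrt( 10), 9*exp( - 1), sqrt( 14),sqrt (17), sqrt(19),4.38, 8,9, 9*sqrt(14)]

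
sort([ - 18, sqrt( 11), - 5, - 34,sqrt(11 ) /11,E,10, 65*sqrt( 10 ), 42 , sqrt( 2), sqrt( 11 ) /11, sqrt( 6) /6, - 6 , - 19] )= [- 34, - 19  , - 18 , - 6,-5,sqrt( 11)/11,sqrt(11 ) /11 , sqrt(6 ) /6, sqrt(2),E, sqrt(11),10,42 , 65*sqrt( 10) ]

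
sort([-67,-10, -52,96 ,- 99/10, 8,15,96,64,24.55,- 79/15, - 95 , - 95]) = [ - 95,- 95, - 67,-52,-10,  -  99/10,-79/15,8,  15,24.55, 64,96,96 ]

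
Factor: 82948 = 2^2*89^1*233^1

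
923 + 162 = 1085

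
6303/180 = 2101/60 = 35.02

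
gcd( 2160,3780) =540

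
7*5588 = 39116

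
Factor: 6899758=2^1*3449879^1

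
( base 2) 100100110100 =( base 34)21A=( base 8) 4464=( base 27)367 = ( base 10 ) 2356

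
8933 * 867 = 7744911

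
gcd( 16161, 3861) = 3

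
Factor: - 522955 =-5^1* 41^1*2551^1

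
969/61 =969/61 =15.89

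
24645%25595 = 24645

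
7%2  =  1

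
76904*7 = 538328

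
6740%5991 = 749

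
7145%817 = 609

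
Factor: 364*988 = 2^4  *  7^1*13^2*19^1  =  359632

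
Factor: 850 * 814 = 691900 = 2^2*5^2 * 11^1*17^1*37^1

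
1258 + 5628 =6886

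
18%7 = 4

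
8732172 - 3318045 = 5414127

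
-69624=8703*(  -  8)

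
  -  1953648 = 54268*( - 36) 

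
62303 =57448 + 4855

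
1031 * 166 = 171146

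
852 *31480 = 26820960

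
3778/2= 1889 = 1889.00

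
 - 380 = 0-380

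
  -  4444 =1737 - 6181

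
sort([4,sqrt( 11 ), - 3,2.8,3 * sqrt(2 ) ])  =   [ - 3 , 2.8,  sqrt( 11 ),4, 3*sqrt( 2) ]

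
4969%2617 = 2352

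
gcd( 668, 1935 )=1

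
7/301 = 1/43 = 0.02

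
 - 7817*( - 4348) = 33988316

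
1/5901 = 1/5901 = 0.00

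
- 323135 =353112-676247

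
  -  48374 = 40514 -88888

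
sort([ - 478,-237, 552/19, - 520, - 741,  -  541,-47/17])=[ - 741, - 541,-520,-478,-237,  -  47/17,  552/19]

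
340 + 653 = 993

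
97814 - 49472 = 48342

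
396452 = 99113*4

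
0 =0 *72654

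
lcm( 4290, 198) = 12870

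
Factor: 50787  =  3^5*11^1*19^1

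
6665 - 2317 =4348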